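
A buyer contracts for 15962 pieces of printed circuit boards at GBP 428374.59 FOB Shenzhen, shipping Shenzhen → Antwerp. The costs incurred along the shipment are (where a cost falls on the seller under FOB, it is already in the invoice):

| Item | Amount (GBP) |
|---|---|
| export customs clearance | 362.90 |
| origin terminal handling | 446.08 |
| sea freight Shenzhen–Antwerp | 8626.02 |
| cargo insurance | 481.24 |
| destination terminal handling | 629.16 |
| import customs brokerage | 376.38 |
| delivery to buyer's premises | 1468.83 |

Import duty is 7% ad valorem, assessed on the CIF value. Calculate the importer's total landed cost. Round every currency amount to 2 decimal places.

FOB: the seller bears costs until goods are on board at the origin port; the buyer bears freight, insurance and all costs thereafter.
Already in the invoice (seller's account under FOB): export clearance, origin terminal — exclude.
CIF value = FOB price + freight + insurance = 428374.59 + 8626.02 + 481.24 = 437481.85
Import duty = 437481.85 × 7% = 30623.73
Buyer bears: freight 8626.02 + insurance 481.24 + destination terminal 629.16 + brokerage 376.38 + delivery 1468.83 + duty 30623.73 = 42205.36
Landed cost = invoice 428374.59 + 42205.36 = 470579.95

Total landed cost: GBP 470579.95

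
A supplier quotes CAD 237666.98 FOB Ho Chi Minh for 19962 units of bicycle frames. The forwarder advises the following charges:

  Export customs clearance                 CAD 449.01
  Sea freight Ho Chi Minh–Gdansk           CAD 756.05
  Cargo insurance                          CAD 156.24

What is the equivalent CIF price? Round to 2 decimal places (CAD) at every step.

CIF price: CAD 238579.27

Not relevant to the conversion: export clearance — on the seller under both FOB and CIF; already in the FOB price and stays in the CIF price.
From FOB to CIF, the seller additionally bears: freight, insurance.
CIF price = 237666.98 + 756.05 + 156.24 = 238579.27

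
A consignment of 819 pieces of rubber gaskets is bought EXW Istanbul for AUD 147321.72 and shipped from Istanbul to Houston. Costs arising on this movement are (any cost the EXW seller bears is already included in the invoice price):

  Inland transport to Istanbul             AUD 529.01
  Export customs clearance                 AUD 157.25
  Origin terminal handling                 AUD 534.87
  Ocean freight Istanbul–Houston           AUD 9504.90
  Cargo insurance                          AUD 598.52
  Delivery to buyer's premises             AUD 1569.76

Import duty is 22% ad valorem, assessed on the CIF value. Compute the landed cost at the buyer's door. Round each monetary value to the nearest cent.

Total landed cost: AUD 195118.21

EXW: the seller makes goods available at their premises; the buyer bears all onward costs.
CIF value = EXW price + inland to port + export clearance + origin terminal + freight + insurance = 147321.72 + 529.01 + 157.25 + 534.87 + 9504.90 + 598.52 = 158646.27
Import duty = 158646.27 × 22% = 34902.18
Buyer bears: inland to port 529.01 + export clearance 157.25 + origin terminal 534.87 + freight 9504.90 + insurance 598.52 + delivery 1569.76 + duty 34902.18 = 47796.49
Landed cost = invoice 147321.72 + 47796.49 = 195118.21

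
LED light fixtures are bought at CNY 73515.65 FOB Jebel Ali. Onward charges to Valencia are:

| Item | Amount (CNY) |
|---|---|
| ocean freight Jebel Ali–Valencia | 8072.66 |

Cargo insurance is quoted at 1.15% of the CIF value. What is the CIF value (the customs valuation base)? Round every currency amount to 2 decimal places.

Let C be the CIF value. C = FOB price + freight + 1.15% × C
C − 1.15% × C = 73515.65 + 8072.66
0.9885 × C = 81588.31
C = 81588.31 / 0.9885 = 82537.49
Insurance premium = 1.15% × 82537.49 = 949.18

CIF value: CNY 82537.49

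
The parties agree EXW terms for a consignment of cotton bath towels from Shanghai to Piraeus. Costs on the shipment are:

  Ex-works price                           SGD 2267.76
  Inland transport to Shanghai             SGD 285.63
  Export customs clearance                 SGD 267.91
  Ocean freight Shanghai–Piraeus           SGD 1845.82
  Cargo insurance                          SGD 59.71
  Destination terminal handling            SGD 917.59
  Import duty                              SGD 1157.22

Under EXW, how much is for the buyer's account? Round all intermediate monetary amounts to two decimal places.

Buyer's account: SGD 4533.88

EXW: the seller makes goods available at their premises; the buyer bears all onward costs.
Seller's account: goods 2267.76 = 2267.76
Buyer's account: inland to port 285.63 + export clearance 267.91 + freight 1845.82 + insurance 59.71 + destination terminal 917.59 + duty 1157.22 = 4533.88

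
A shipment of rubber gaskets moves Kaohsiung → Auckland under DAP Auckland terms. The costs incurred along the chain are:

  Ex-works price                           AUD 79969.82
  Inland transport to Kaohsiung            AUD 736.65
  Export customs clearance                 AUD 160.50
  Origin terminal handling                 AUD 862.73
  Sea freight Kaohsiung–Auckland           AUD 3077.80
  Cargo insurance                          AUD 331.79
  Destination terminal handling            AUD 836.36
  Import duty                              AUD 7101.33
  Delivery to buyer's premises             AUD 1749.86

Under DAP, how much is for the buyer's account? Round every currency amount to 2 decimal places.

DAP: the seller bears all costs to the named destination except import duty and clearance.
Seller's account: goods 79969.82 + inland to port 736.65 + export clearance 160.50 + origin terminal 862.73 + freight 3077.80 + insurance 331.79 + destination terminal 836.36 + delivery 1749.86 = 87725.51
Buyer's account: duty 7101.33 = 7101.33

Buyer's account: AUD 7101.33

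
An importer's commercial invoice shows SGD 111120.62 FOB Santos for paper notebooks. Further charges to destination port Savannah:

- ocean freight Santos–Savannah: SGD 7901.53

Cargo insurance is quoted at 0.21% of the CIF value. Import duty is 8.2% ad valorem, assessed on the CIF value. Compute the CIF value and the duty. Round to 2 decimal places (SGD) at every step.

CIF value: SGD 119272.62; import duty: SGD 9780.35

Let C be the CIF value. C = FOB price + freight + 0.21% × C
C − 0.21% × C = 111120.62 + 7901.53
0.9979 × C = 119022.15
C = 119022.15 / 0.9979 = 119272.62
Insurance premium = 0.21% × 119272.62 = 250.47
Import duty = 119272.62 × 8.2% = 9780.35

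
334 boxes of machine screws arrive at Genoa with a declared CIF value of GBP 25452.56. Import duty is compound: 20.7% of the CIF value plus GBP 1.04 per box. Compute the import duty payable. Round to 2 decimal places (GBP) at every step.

Import duty: GBP 5616.04

Ad valorem component: 25452.56 × 20.7% = 5268.68
Specific component: 334 × 1.04 = 347.36
Import duty = 5268.68 + 347.36 = 5616.04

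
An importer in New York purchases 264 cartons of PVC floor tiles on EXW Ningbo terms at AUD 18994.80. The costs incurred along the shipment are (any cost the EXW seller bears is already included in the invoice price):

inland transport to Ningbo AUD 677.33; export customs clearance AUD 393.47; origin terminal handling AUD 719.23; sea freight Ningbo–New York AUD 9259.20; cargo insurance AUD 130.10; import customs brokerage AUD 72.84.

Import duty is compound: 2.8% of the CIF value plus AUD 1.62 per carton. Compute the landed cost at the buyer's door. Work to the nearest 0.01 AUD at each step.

Total landed cost: AUD 31519.53

EXW: the seller makes goods available at their premises; the buyer bears all onward costs.
CIF value = EXW price + inland to port + export clearance + origin terminal + freight + insurance = 18994.80 + 677.33 + 393.47 + 719.23 + 9259.20 + 130.10 = 30174.13
Ad valorem component: 30174.13 × 2.8% = 844.88
Specific component: 264 × 1.62 = 427.68
Import duty = 844.88 + 427.68 = 1272.56
Buyer bears: inland to port 677.33 + export clearance 393.47 + origin terminal 719.23 + freight 9259.20 + insurance 130.10 + brokerage 72.84 + duty 1272.56 = 12524.73
Landed cost = invoice 18994.80 + 12524.73 = 31519.53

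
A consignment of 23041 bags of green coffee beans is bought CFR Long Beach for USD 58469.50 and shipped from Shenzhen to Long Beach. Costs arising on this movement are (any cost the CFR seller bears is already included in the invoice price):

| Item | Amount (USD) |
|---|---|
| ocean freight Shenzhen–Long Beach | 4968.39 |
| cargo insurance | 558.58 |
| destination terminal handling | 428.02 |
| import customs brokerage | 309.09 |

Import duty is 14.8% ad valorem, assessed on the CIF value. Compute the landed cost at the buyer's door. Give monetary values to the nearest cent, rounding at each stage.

Total landed cost: USD 68501.35

CFR: the seller pays costs through ocean freight to the destination port, but not insurance.
Already in the invoice (seller's account under CFR): freight — exclude.
CIF value = CFR price + insurance = 58469.50 + 558.58 = 59028.08
Import duty = 59028.08 × 14.8% = 8736.16
Buyer bears: insurance 558.58 + destination terminal 428.02 + brokerage 309.09 + duty 8736.16 = 10031.85
Landed cost = invoice 58469.50 + 10031.85 = 68501.35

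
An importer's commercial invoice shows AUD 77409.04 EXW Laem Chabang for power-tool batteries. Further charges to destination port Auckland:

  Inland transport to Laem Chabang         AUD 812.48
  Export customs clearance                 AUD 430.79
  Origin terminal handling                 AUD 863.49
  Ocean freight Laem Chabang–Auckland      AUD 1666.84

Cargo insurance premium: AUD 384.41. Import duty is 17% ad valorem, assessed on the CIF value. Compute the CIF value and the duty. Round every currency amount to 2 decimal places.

CIF value: AUD 81567.05; import duty: AUD 13866.40

CIF = EXW price + pre-shipment costs + freight + insurance
CIF = 77409.04 + 812.48 + 430.79 + 863.49 + 1666.84 + 384.41 = 81567.05
Import duty = 81567.05 × 17% = 13866.40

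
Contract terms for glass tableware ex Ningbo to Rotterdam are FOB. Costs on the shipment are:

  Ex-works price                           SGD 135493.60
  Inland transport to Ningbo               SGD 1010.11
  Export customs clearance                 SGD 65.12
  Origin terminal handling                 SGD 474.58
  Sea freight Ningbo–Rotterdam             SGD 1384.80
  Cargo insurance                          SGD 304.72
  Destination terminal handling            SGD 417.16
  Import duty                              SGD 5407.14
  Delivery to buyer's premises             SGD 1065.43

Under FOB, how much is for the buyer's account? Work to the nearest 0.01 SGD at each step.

Buyer's account: SGD 8579.25

FOB: the seller bears costs until goods are on board at the origin port; the buyer bears freight, insurance and all costs thereafter.
Seller's account: goods 135493.60 + inland to port 1010.11 + export clearance 65.12 + origin terminal 474.58 = 137043.41
Buyer's account: freight 1384.80 + insurance 304.72 + destination terminal 417.16 + duty 5407.14 + delivery 1065.43 = 8579.25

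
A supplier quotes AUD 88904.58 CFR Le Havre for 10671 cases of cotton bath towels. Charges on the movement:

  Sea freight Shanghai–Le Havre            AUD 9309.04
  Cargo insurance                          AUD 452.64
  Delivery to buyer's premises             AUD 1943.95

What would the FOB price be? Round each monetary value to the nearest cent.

Not relevant to the conversion: delivery, insurance — on the buyer under both terms; not part of either seller's price.
From CFR to FOB, the seller no longer bears: freight.
FOB price = 88904.58 − 9309.04 = 79595.54

FOB price: AUD 79595.54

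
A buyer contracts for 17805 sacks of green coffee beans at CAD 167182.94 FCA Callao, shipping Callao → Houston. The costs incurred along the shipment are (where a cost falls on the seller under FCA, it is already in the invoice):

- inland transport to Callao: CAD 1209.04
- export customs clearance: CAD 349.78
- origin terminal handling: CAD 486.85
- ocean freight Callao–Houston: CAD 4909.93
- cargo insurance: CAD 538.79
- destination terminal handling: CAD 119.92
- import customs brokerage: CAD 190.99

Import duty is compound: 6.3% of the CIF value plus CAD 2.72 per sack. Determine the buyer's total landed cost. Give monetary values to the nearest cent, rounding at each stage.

Total landed cost: CAD 232765.49

FCA: the seller delivers export-cleared goods to the carrier; the buyer bears costs from that point.
Already in the invoice (seller's account under FCA): inland to port, export clearance — exclude.
CIF value = FCA price + origin terminal + freight + insurance = 167182.94 + 486.85 + 4909.93 + 538.79 = 173118.51
Ad valorem component: 173118.51 × 6.3% = 10906.47
Specific component: 17805 × 2.72 = 48429.60
Import duty = 10906.47 + 48429.60 = 59336.07
Buyer bears: origin terminal 486.85 + freight 4909.93 + insurance 538.79 + destination terminal 119.92 + brokerage 190.99 + duty 59336.07 = 65582.55
Landed cost = invoice 167182.94 + 65582.55 = 232765.49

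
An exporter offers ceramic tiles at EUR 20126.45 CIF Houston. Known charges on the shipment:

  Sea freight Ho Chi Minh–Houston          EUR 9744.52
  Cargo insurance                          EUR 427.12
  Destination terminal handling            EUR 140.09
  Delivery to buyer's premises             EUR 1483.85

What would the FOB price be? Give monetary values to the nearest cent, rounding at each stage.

FOB price: EUR 9954.81

Not relevant to the conversion: destination terminal, delivery — on the buyer under both terms; not part of either seller's price.
From CIF to FOB, the seller no longer bears: freight, insurance.
FOB price = 20126.45 − 9744.52 − 427.12 = 9954.81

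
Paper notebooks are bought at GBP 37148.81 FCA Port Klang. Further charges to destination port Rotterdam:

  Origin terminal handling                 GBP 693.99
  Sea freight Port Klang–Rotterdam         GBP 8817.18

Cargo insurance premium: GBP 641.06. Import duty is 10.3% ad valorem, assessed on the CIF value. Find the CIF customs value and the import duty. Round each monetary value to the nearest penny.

CIF value: GBP 47301.04; import duty: GBP 4872.01

CIF = FCA price + pre-shipment costs + freight + insurance
CIF = 37148.81 + 693.99 + 8817.18 + 641.06 = 47301.04
Import duty = 47301.04 × 10.3% = 4872.01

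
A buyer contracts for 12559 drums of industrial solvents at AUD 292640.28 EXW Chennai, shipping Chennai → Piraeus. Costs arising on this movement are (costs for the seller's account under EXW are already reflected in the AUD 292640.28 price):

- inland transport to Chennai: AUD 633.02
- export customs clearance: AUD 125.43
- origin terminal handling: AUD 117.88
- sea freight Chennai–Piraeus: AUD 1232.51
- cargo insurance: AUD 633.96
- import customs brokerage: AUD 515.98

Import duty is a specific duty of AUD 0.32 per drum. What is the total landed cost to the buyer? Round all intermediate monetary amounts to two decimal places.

EXW: the seller makes goods available at their premises; the buyer bears all onward costs.
CIF value = EXW price + inland to port + export clearance + origin terminal + freight + insurance = 292640.28 + 633.02 + 125.43 + 117.88 + 1232.51 + 633.96 = 295383.08
Import duty = 12559 × 0.32 = 4018.88
Buyer bears: inland to port 633.02 + export clearance 125.43 + origin terminal 117.88 + freight 1232.51 + insurance 633.96 + brokerage 515.98 + duty 4018.88 = 7277.66
Landed cost = invoice 292640.28 + 7277.66 = 299917.94

Total landed cost: AUD 299917.94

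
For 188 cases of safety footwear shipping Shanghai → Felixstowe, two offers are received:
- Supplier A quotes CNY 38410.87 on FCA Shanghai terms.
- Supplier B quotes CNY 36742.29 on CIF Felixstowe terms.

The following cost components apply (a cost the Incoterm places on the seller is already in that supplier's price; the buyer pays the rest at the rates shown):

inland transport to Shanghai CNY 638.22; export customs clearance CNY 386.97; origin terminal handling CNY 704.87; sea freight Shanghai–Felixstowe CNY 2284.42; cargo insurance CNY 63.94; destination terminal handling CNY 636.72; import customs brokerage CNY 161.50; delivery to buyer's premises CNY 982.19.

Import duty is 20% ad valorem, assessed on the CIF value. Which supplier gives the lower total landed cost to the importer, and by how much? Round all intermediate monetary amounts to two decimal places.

Supplier A (FCA):
CIF value = FCA price + origin terminal + freight + insurance = 38410.87 + 704.87 + 2284.42 + 63.94 = 41464.10
Import duty = 41464.10 × 20% = 8292.82
Buyer bears (A): 704.87 + 2284.42 + 63.94 + 636.72 + 161.50 + 982.19 = 4833.64
Landed cost (A) = invoice 38410.87 + 4833.64 + duty 8292.82 = 51537.33
Supplier B (CIF):
The CIF price already equals the CIF value: 36742.29
Import duty = 36742.29 × 20% = 7348.46
Buyer bears (B): 636.72 + 161.50 + 982.19 = 1780.41
Landed cost (B) = invoice 36742.29 + 1780.41 + duty 7348.46 = 45871.16
Difference = |51537.33 − 45871.16| = 5666.17

Supplier B is cheaper by CNY 5666.17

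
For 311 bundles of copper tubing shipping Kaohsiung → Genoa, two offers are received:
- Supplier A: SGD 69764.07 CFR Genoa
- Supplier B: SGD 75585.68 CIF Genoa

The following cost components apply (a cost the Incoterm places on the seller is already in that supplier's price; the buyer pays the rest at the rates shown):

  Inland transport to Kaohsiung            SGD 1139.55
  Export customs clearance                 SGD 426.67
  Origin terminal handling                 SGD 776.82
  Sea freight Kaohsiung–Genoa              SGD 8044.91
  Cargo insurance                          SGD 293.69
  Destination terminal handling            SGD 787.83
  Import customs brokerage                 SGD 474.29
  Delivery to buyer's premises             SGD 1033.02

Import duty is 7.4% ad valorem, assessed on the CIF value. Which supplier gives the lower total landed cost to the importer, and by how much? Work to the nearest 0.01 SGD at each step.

Supplier A is cheaper by SGD 5936.99

Supplier A (CFR):
CIF value = CFR price + insurance = 69764.07 + 293.69 = 70057.76
Import duty = 70057.76 × 7.4% = 5184.27
Buyer bears (A): 293.69 + 787.83 + 474.29 + 1033.02 = 2588.83
Landed cost (A) = invoice 69764.07 + 2588.83 + duty 5184.27 = 77537.17
Supplier B (CIF):
The CIF price already equals the CIF value: 75585.68
Import duty = 75585.68 × 7.4% = 5593.34
Buyer bears (B): 787.83 + 474.29 + 1033.02 = 2295.14
Landed cost (B) = invoice 75585.68 + 2295.14 + duty 5593.34 = 83474.16
Difference = |77537.17 − 83474.16| = 5936.99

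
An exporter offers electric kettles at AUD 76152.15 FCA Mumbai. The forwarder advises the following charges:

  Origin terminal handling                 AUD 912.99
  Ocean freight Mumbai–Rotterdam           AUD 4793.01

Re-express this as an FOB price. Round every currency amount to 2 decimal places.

FOB price: AUD 77065.14

Not relevant to the conversion: freight — on the buyer under both terms; not part of either seller's price.
From FCA to FOB, the seller additionally bears: origin terminal.
FOB price = 76152.15 + 912.99 = 77065.14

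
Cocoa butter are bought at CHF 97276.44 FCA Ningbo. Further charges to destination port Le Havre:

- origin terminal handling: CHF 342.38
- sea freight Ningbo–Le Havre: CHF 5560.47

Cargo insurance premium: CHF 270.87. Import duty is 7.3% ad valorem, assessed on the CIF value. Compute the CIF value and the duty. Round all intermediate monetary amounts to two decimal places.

CIF value: CHF 103450.16; import duty: CHF 7551.86

CIF = FCA price + pre-shipment costs + freight + insurance
CIF = 97276.44 + 342.38 + 5560.47 + 270.87 = 103450.16
Import duty = 103450.16 × 7.3% = 7551.86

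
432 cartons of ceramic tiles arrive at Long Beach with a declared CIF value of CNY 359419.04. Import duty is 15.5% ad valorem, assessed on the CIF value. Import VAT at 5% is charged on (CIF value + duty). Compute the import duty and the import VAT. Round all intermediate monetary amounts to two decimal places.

Import duty: CNY 55709.95; import VAT: CNY 20756.45

Import duty = 359419.04 × 15.5% = 55709.95
VAT base = CIF + duty = 359419.04 + 55709.95 = 415128.99
Import VAT = 415128.99 × 5% = 20756.45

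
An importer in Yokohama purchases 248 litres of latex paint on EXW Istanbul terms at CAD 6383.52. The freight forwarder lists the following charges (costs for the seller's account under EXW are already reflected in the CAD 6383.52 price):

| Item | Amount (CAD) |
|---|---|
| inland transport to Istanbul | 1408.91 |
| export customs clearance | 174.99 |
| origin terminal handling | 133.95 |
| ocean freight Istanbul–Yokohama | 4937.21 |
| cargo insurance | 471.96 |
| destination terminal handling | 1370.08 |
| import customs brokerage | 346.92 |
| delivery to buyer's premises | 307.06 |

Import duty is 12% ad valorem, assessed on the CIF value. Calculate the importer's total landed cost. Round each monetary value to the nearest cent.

EXW: the seller makes goods available at their premises; the buyer bears all onward costs.
CIF value = EXW price + inland to port + export clearance + origin terminal + freight + insurance = 6383.52 + 1408.91 + 174.99 + 133.95 + 4937.21 + 471.96 = 13510.54
Import duty = 13510.54 × 12% = 1621.26
Buyer bears: inland to port 1408.91 + export clearance 174.99 + origin terminal 133.95 + freight 4937.21 + insurance 471.96 + destination terminal 1370.08 + brokerage 346.92 + delivery 307.06 + duty 1621.26 = 10772.34
Landed cost = invoice 6383.52 + 10772.34 = 17155.86

Total landed cost: CAD 17155.86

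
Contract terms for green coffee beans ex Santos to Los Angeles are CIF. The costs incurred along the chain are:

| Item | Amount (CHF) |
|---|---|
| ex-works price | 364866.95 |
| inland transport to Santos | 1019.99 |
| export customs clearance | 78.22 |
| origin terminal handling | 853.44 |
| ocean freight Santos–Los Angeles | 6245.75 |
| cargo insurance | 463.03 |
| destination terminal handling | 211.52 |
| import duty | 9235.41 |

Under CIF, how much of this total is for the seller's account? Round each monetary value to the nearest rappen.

CIF: the seller pays costs through ocean freight and marine insurance to the destination port.
Seller's account: goods 364866.95 + inland to port 1019.99 + export clearance 78.22 + origin terminal 853.44 + freight 6245.75 + insurance 463.03 = 373527.38
Buyer's account: destination terminal 211.52 + duty 9235.41 = 9446.93

Seller's account: CHF 373527.38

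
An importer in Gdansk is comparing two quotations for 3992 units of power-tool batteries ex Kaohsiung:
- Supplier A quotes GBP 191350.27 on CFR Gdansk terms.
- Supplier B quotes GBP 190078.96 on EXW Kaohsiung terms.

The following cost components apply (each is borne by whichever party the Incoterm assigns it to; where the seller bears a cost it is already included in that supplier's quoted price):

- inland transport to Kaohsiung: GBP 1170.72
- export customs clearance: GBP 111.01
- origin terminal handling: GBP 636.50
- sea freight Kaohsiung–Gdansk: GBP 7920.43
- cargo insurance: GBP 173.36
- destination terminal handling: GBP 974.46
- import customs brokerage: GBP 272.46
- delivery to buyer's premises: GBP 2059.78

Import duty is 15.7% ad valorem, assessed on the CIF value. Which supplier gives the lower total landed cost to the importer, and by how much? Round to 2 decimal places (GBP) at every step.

Supplier A (CFR):
CIF value = CFR price + insurance = 191350.27 + 173.36 = 191523.63
Import duty = 191523.63 × 15.7% = 30069.21
Buyer bears (A): 173.36 + 974.46 + 272.46 + 2059.78 = 3480.06
Landed cost (A) = invoice 191350.27 + 3480.06 + duty 30069.21 = 224899.54
Supplier B (EXW):
CIF value = EXW price + inland to port + export clearance + origin terminal + freight + insurance = 190078.96 + 1170.72 + 111.01 + 636.50 + 7920.43 + 173.36 = 200090.98
Import duty = 200090.98 × 15.7% = 31414.28
Buyer bears (B): 1170.72 + 111.01 + 636.50 + 7920.43 + 173.36 + 974.46 + 272.46 + 2059.78 = 13318.72
Landed cost (B) = invoice 190078.96 + 13318.72 + duty 31414.28 = 234811.96
Difference = |224899.54 − 234811.96| = 9912.42

Supplier A is cheaper by GBP 9912.42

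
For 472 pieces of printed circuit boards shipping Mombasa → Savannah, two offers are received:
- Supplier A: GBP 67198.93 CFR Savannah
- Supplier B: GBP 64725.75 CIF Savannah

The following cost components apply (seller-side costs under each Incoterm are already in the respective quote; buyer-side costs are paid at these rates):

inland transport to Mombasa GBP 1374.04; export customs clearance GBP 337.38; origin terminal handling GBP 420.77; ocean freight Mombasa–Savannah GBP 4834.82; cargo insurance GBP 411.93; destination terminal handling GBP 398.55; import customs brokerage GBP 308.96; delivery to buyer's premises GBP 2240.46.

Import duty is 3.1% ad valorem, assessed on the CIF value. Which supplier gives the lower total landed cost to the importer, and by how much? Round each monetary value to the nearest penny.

Supplier A (CFR):
CIF value = CFR price + insurance = 67198.93 + 411.93 = 67610.86
Import duty = 67610.86 × 3.1% = 2095.94
Buyer bears (A): 411.93 + 398.55 + 308.96 + 2240.46 = 3359.90
Landed cost (A) = invoice 67198.93 + 3359.90 + duty 2095.94 = 72654.77
Supplier B (CIF):
The CIF price already equals the CIF value: 64725.75
Import duty = 64725.75 × 3.1% = 2006.50
Buyer bears (B): 398.55 + 308.96 + 2240.46 = 2947.97
Landed cost (B) = invoice 64725.75 + 2947.97 + duty 2006.50 = 69680.22
Difference = |72654.77 − 69680.22| = 2974.55

Supplier B is cheaper by GBP 2974.55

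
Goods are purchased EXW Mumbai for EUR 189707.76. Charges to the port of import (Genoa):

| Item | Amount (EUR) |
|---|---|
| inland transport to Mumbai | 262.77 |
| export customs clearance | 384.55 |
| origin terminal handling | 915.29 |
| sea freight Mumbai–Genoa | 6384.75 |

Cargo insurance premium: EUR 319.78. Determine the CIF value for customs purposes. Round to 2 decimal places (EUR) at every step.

CIF value: EUR 197974.90

CIF = EXW price + pre-shipment costs + freight + insurance
CIF = 189707.76 + 262.77 + 384.55 + 915.29 + 6384.75 + 319.78 = 197974.90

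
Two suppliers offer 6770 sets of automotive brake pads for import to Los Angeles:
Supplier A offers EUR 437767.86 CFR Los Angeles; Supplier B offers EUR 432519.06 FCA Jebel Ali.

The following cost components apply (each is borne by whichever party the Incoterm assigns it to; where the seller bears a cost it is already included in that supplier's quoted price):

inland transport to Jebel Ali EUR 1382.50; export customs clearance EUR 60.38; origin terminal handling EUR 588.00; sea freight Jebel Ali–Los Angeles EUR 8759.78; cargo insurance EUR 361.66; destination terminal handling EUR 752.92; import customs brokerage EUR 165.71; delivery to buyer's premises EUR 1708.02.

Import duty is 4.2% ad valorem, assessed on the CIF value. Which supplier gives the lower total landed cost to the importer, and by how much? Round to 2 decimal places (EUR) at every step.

Supplier A (CFR):
CIF value = CFR price + insurance = 437767.86 + 361.66 = 438129.52
Import duty = 438129.52 × 4.2% = 18401.44
Buyer bears (A): 361.66 + 752.92 + 165.71 + 1708.02 = 2988.31
Landed cost (A) = invoice 437767.86 + 2988.31 + duty 18401.44 = 459157.61
Supplier B (FCA):
CIF value = FCA price + origin terminal + freight + insurance = 432519.06 + 588.00 + 8759.78 + 361.66 = 442228.50
Import duty = 442228.50 × 4.2% = 18573.60
Buyer bears (B): 588.00 + 8759.78 + 361.66 + 752.92 + 165.71 + 1708.02 = 12336.09
Landed cost (B) = invoice 432519.06 + 12336.09 + duty 18573.60 = 463428.75
Difference = |459157.61 − 463428.75| = 4271.14

Supplier A is cheaper by EUR 4271.14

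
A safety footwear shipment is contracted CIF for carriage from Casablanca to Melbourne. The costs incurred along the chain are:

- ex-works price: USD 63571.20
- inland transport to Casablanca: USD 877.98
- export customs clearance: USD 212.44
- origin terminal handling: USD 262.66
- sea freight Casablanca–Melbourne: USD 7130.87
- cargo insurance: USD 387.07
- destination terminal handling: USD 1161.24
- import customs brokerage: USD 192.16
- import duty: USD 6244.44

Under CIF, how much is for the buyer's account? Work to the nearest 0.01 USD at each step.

Buyer's account: USD 7597.84

CIF: the seller pays costs through ocean freight and marine insurance to the destination port.
Seller's account: goods 63571.20 + inland to port 877.98 + export clearance 212.44 + origin terminal 262.66 + freight 7130.87 + insurance 387.07 = 72442.22
Buyer's account: destination terminal 1161.24 + brokerage 192.16 + duty 6244.44 = 7597.84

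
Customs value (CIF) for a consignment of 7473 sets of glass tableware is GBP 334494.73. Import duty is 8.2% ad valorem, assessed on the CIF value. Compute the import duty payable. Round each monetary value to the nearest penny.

Import duty: GBP 27428.57

Import duty = 334494.73 × 8.2% = 27428.57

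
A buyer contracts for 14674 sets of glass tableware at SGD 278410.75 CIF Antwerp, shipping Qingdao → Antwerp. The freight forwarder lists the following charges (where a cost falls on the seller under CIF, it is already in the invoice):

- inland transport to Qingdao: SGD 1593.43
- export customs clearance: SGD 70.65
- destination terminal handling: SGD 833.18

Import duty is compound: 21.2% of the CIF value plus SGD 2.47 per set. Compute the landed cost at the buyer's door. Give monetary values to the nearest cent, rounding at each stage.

Total landed cost: SGD 374511.79

CIF: the seller pays costs through ocean freight and marine insurance to the destination port.
Already in the invoice (seller's account under CIF): inland to port, export clearance — exclude.
The CIF price already equals the CIF value: 278410.75
Ad valorem component: 278410.75 × 21.2% = 59023.08
Specific component: 14674 × 2.47 = 36244.78
Import duty = 59023.08 + 36244.78 = 95267.86
Buyer bears: destination terminal 833.18 + duty 95267.86 = 96101.04
Landed cost = invoice 278410.75 + 96101.04 = 374511.79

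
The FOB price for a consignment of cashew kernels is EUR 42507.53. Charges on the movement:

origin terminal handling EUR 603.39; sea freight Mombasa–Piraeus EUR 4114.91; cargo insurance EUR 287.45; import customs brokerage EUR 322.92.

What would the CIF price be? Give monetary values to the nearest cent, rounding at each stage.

Not relevant to the conversion: origin terminal — on the seller under both FOB and CIF; already in the FOB price and stays in the CIF price. brokerage — on the buyer under both terms; not part of either seller's price.
From FOB to CIF, the seller additionally bears: freight, insurance.
CIF price = 42507.53 + 4114.91 + 287.45 = 46909.89

CIF price: EUR 46909.89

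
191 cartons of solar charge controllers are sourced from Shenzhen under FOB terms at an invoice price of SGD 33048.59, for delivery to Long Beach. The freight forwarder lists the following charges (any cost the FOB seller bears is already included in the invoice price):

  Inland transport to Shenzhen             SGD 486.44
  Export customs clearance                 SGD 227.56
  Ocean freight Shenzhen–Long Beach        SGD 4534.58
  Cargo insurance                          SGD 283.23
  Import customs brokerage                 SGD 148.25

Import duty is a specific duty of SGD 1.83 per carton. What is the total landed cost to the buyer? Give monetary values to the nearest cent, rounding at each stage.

FOB: the seller bears costs until goods are on board at the origin port; the buyer bears freight, insurance and all costs thereafter.
Already in the invoice (seller's account under FOB): inland to port, export clearance — exclude.
CIF value = FOB price + freight + insurance = 33048.59 + 4534.58 + 283.23 = 37866.40
Import duty = 191 × 1.83 = 349.53
Buyer bears: freight 4534.58 + insurance 283.23 + brokerage 148.25 + duty 349.53 = 5315.59
Landed cost = invoice 33048.59 + 5315.59 = 38364.18

Total landed cost: SGD 38364.18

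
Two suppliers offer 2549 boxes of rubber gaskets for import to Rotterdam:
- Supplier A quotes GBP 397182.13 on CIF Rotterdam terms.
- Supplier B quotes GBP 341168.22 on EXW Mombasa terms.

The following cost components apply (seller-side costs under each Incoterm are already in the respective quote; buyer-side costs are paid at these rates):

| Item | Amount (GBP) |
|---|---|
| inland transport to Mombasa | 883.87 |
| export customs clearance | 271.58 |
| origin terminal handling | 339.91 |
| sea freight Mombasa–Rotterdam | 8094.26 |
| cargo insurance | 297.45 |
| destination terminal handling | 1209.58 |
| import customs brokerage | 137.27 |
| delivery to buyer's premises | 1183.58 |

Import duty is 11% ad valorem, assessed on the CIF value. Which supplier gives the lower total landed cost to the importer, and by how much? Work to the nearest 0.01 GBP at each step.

Supplier B is cheaper by GBP 51200.79

Supplier A (CIF):
The CIF price already equals the CIF value: 397182.13
Import duty = 397182.13 × 11% = 43690.03
Buyer bears (A): 1209.58 + 137.27 + 1183.58 = 2530.43
Landed cost (A) = invoice 397182.13 + 2530.43 + duty 43690.03 = 443402.59
Supplier B (EXW):
CIF value = EXW price + inland to port + export clearance + origin terminal + freight + insurance = 341168.22 + 883.87 + 271.58 + 339.91 + 8094.26 + 297.45 = 351055.29
Import duty = 351055.29 × 11% = 38616.08
Buyer bears (B): 883.87 + 271.58 + 339.91 + 8094.26 + 297.45 + 1209.58 + 137.27 + 1183.58 = 12417.50
Landed cost (B) = invoice 341168.22 + 12417.50 + duty 38616.08 = 392201.80
Difference = |443402.59 − 392201.80| = 51200.79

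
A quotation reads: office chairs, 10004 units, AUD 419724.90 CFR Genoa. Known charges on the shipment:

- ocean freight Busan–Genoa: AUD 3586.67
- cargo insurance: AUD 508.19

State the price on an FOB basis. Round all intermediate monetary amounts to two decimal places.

FOB price: AUD 416138.23

Not relevant to the conversion: insurance — on the buyer under both terms; not part of either seller's price.
From CFR to FOB, the seller no longer bears: freight.
FOB price = 419724.90 − 3586.67 = 416138.23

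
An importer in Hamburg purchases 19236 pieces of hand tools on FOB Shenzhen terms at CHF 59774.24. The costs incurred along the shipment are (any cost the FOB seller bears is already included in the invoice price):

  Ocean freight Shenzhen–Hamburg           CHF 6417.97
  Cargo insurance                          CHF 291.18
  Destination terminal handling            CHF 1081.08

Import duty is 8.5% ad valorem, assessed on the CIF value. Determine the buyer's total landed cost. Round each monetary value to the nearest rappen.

FOB: the seller bears costs until goods are on board at the origin port; the buyer bears freight, insurance and all costs thereafter.
CIF value = FOB price + freight + insurance = 59774.24 + 6417.97 + 291.18 = 66483.39
Import duty = 66483.39 × 8.5% = 5651.09
Buyer bears: freight 6417.97 + insurance 291.18 + destination terminal 1081.08 + duty 5651.09 = 13441.32
Landed cost = invoice 59774.24 + 13441.32 = 73215.56

Total landed cost: CHF 73215.56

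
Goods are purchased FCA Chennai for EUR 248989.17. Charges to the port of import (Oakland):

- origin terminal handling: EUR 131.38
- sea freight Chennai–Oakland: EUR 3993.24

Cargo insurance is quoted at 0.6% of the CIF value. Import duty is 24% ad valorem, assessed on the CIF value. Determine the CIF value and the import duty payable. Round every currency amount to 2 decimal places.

Let C be the CIF value. C = FCA price + pre-shipment costs + freight + 0.6% × C
C − 0.6% × C = 248989.17 + 131.38 + 3993.24
0.994 × C = 253113.79
C = 253113.79 / 0.994 = 254641.64
Insurance premium = 0.6% × 254641.64 = 1527.85
Import duty = 254641.64 × 24% = 61113.99

CIF value: EUR 254641.64; import duty: EUR 61113.99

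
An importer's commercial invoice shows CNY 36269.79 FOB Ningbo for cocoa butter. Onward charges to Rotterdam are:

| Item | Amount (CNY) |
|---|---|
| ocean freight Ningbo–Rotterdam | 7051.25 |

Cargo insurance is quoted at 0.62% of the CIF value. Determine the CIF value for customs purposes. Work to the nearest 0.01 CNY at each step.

CIF value: CNY 43591.31

Let C be the CIF value. C = FOB price + freight + 0.62% × C
C − 0.62% × C = 36269.79 + 7051.25
0.9938 × C = 43321.04
C = 43321.04 / 0.9938 = 43591.31
Insurance premium = 0.62% × 43591.31 = 270.27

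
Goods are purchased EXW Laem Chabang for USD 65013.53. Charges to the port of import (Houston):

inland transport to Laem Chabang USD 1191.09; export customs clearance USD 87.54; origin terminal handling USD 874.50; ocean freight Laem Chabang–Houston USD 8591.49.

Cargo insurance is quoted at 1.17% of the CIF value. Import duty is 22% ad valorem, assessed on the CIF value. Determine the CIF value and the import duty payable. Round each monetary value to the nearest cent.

Let C be the CIF value. C = EXW price + pre-shipment costs + freight + 1.17% × C
C − 1.17% × C = 65013.53 + 1191.09 + 87.54 + 874.50 + 8591.49
0.9883 × C = 75758.15
C = 75758.15 / 0.9883 = 76655.01
Insurance premium = 1.17% × 76655.01 = 896.86
Import duty = 76655.01 × 22% = 16864.10

CIF value: USD 76655.01; import duty: USD 16864.10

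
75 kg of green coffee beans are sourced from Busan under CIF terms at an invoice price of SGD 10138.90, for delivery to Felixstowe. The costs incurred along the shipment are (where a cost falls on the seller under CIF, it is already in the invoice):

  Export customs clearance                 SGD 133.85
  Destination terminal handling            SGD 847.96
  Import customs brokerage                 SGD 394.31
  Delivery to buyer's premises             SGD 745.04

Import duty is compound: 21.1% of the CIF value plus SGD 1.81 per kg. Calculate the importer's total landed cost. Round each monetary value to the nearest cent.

Total landed cost: SGD 14401.27

CIF: the seller pays costs through ocean freight and marine insurance to the destination port.
Already in the invoice (seller's account under CIF): export clearance — exclude.
The CIF price already equals the CIF value: 10138.90
Ad valorem component: 10138.90 × 21.1% = 2139.31
Specific component: 75 × 1.81 = 135.75
Import duty = 2139.31 + 135.75 = 2275.06
Buyer bears: destination terminal 847.96 + brokerage 394.31 + delivery 745.04 + duty 2275.06 = 4262.37
Landed cost = invoice 10138.90 + 4262.37 = 14401.27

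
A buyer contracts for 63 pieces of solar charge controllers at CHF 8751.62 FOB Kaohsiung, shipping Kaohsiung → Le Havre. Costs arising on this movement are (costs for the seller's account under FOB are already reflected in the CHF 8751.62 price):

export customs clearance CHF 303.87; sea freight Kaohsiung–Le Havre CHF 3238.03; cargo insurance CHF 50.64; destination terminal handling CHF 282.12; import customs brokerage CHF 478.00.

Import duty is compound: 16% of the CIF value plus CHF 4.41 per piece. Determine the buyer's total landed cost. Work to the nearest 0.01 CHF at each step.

FOB: the seller bears costs until goods are on board at the origin port; the buyer bears freight, insurance and all costs thereafter.
Already in the invoice (seller's account under FOB): export clearance — exclude.
CIF value = FOB price + freight + insurance = 8751.62 + 3238.03 + 50.64 = 12040.29
Ad valorem component: 12040.29 × 16% = 1926.45
Specific component: 63 × 4.41 = 277.83
Import duty = 1926.45 + 277.83 = 2204.28
Buyer bears: freight 3238.03 + insurance 50.64 + destination terminal 282.12 + brokerage 478.00 + duty 2204.28 = 6253.07
Landed cost = invoice 8751.62 + 6253.07 = 15004.69

Total landed cost: CHF 15004.69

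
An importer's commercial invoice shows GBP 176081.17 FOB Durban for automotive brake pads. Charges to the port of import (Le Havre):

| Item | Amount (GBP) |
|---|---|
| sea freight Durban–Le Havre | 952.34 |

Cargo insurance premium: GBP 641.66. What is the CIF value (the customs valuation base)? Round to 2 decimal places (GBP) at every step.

CIF value: GBP 177675.17

CIF = FOB price + freight + insurance
CIF = 176081.17 + 952.34 + 641.66 = 177675.17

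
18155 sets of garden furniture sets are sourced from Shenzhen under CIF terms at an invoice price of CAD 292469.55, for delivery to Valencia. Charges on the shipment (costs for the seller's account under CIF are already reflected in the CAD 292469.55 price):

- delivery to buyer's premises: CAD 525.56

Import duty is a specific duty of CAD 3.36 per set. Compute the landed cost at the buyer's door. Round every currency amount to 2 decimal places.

CIF: the seller pays costs through ocean freight and marine insurance to the destination port.
The CIF price already equals the CIF value: 292469.55
Import duty = 18155 × 3.36 = 61000.80
Buyer bears: delivery 525.56 + duty 61000.80 = 61526.36
Landed cost = invoice 292469.55 + 61526.36 = 353995.91

Total landed cost: CAD 353995.91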